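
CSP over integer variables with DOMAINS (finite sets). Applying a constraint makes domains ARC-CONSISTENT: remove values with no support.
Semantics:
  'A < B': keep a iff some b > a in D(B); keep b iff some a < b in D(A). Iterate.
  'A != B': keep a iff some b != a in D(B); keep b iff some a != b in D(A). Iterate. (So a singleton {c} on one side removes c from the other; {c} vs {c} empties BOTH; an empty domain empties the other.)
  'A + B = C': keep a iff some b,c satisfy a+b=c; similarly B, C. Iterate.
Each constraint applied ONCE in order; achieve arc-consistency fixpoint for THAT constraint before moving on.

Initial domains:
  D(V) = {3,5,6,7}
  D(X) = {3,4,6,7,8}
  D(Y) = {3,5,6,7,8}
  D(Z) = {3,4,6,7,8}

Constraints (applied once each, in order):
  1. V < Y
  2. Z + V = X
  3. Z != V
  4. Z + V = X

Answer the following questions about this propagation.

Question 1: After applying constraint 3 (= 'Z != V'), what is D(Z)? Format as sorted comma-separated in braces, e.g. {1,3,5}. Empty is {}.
Answer: {3,4}

Derivation:
Constraint 1 (V < Y) on D(V)={3,5,6,7} D(Y)={3,5,6,7,8}: Y {3,5,6,7,8}->{5,6,7,8}
Constraint 2 (Z + V = X) on D(Z)={3,4,6,7,8} D(V)={3,5,6,7} D(X)={3,4,6,7,8}: Z {3,4,6,7,8}->{3,4}; V {3,5,6,7}->{3,5}; X {3,4,6,7,8}->{6,7,8}
Constraint 3 (Z != V) on D(Z)={3,4} D(V)={3,5}: no change
So after constraint 3: D(Z) = {3,4}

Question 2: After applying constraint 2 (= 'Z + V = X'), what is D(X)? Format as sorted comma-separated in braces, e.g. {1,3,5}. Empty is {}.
Constraint 1 (V < Y) on D(V)={3,5,6,7} D(Y)={3,5,6,7,8}: Y {3,5,6,7,8}->{5,6,7,8}
Constraint 2 (Z + V = X) on D(Z)={3,4,6,7,8} D(V)={3,5,6,7} D(X)={3,4,6,7,8}: Z {3,4,6,7,8}->{3,4}; V {3,5,6,7}->{3,5}; X {3,4,6,7,8}->{6,7,8}
So after constraint 2: D(X) = {6,7,8}

Answer: {6,7,8}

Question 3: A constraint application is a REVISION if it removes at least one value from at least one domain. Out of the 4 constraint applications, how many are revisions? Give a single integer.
Constraint 1 (V < Y) on D(V)={3,5,6,7} D(Y)={3,5,6,7,8}: Y {3,5,6,7,8}->{5,6,7,8} => REVISION
Constraint 2 (Z + V = X) on D(Z)={3,4,6,7,8} D(V)={3,5,6,7} D(X)={3,4,6,7,8}: Z {3,4,6,7,8}->{3,4}; V {3,5,6,7}->{3,5}; X {3,4,6,7,8}->{6,7,8} => REVISION
Constraint 3 (Z != V) on D(Z)={3,4} D(V)={3,5}: no change => not a revision
Constraint 4 (Z + V = X) on D(Z)={3,4} D(V)={3,5} D(X)={6,7,8}: no change => not a revision
Total revisions = 2

Answer: 2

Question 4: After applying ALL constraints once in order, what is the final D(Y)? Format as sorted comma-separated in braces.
Constraint 1 (V < Y) on D(V)={3,5,6,7} D(Y)={3,5,6,7,8}: Y {3,5,6,7,8}->{5,6,7,8}
Constraint 2 (Z + V = X) on D(Z)={3,4,6,7,8} D(V)={3,5,6,7} D(X)={3,4,6,7,8}: Z {3,4,6,7,8}->{3,4}; V {3,5,6,7}->{3,5}; X {3,4,6,7,8}->{6,7,8}
Constraint 3 (Z != V) on D(Z)={3,4} D(V)={3,5}: no change
Constraint 4 (Z + V = X) on D(Z)={3,4} D(V)={3,5} D(X)={6,7,8}: no change
So after all 4 constraints: D(Y) = {5,6,7,8}

Answer: {5,6,7,8}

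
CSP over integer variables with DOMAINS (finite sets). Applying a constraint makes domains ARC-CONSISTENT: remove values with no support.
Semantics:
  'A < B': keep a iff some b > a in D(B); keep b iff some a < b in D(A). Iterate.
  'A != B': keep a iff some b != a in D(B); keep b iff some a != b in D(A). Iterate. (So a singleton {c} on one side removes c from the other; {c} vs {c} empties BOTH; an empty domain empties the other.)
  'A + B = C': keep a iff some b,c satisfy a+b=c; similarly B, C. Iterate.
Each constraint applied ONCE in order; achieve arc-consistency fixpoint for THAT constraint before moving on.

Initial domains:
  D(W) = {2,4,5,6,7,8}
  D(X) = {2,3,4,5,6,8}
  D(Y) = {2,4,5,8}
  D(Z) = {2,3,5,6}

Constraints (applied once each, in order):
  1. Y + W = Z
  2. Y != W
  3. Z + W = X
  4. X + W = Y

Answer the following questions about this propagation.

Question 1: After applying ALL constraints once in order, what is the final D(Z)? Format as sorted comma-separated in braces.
Answer: {6}

Derivation:
Constraint 1 (Y + W = Z) on D(Y)={2,4,5,8} D(W)={2,4,5,6,7,8} D(Z)={2,3,5,6}: Y {2,4,5,8}->{2,4}; W {2,4,5,6,7,8}->{2,4}; Z {2,3,5,6}->{6}
Constraint 2 (Y != W) on D(Y)={2,4} D(W)={2,4}: no change
Constraint 3 (Z + W = X) on D(Z)={6} D(W)={2,4} D(X)={2,3,4,5,6,8}: W {2,4}->{2}; X {2,3,4,5,6,8}->{8}
Constraint 4 (X + W = Y) on D(X)={8} D(W)={2} D(Y)={2,4}: X {8}->{}; W {2}->{}; Y {2,4}->{}
So after all 4 constraints: D(Z) = {6}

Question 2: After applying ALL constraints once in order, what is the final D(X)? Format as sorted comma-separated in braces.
Answer: {}

Derivation:
Constraint 1 (Y + W = Z) on D(Y)={2,4,5,8} D(W)={2,4,5,6,7,8} D(Z)={2,3,5,6}: Y {2,4,5,8}->{2,4}; W {2,4,5,6,7,8}->{2,4}; Z {2,3,5,6}->{6}
Constraint 2 (Y != W) on D(Y)={2,4} D(W)={2,4}: no change
Constraint 3 (Z + W = X) on D(Z)={6} D(W)={2,4} D(X)={2,3,4,5,6,8}: W {2,4}->{2}; X {2,3,4,5,6,8}->{8}
Constraint 4 (X + W = Y) on D(X)={8} D(W)={2} D(Y)={2,4}: X {8}->{}; W {2}->{}; Y {2,4}->{}
So after all 4 constraints: D(X) = {}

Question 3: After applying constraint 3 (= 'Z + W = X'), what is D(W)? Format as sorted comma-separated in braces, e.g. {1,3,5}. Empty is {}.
Constraint 1 (Y + W = Z) on D(Y)={2,4,5,8} D(W)={2,4,5,6,7,8} D(Z)={2,3,5,6}: Y {2,4,5,8}->{2,4}; W {2,4,5,6,7,8}->{2,4}; Z {2,3,5,6}->{6}
Constraint 2 (Y != W) on D(Y)={2,4} D(W)={2,4}: no change
Constraint 3 (Z + W = X) on D(Z)={6} D(W)={2,4} D(X)={2,3,4,5,6,8}: W {2,4}->{2}; X {2,3,4,5,6,8}->{8}
So after constraint 3: D(W) = {2}

Answer: {2}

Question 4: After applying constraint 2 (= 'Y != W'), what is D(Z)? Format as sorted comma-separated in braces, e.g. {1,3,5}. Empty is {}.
Constraint 1 (Y + W = Z) on D(Y)={2,4,5,8} D(W)={2,4,5,6,7,8} D(Z)={2,3,5,6}: Y {2,4,5,8}->{2,4}; W {2,4,5,6,7,8}->{2,4}; Z {2,3,5,6}->{6}
Constraint 2 (Y != W) on D(Y)={2,4} D(W)={2,4}: no change
So after constraint 2: D(Z) = {6}

Answer: {6}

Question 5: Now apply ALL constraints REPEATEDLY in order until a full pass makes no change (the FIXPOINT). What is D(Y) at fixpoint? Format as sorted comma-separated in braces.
Answer: {}

Derivation:
pass 0 (initial): D(Y)={2,4,5,8}
pass 1: W {2,4,5,6,7,8}->{}; X {2,3,4,5,6,8}->{}; Y {2,4,5,8}->{}; Z {2,3,5,6}->{6}
pass 2: Z {6}->{}
pass 3: no change
Fixpoint after 3 passes: D(Y) = {}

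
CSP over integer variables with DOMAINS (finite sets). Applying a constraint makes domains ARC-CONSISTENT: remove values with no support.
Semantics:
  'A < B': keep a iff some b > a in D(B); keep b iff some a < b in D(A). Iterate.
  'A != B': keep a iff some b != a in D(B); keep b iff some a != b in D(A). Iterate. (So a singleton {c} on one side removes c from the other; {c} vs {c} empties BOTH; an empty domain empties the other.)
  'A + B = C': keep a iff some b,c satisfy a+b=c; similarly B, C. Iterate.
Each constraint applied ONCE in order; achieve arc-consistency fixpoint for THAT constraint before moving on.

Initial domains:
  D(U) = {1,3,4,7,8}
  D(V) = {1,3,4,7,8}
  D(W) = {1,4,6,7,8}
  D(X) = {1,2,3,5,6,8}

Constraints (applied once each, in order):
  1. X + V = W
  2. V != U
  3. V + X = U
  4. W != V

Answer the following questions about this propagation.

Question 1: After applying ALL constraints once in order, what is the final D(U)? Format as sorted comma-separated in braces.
Constraint 1 (X + V = W) on D(X)={1,2,3,5,6,8} D(V)={1,3,4,7,8} D(W)={1,4,6,7,8}: X {1,2,3,5,6,8}->{1,2,3,5,6}; V {1,3,4,7,8}->{1,3,4,7}; W {1,4,6,7,8}->{4,6,7,8}
Constraint 2 (V != U) on D(V)={1,3,4,7} D(U)={1,3,4,7,8}: no change
Constraint 3 (V + X = U) on D(V)={1,3,4,7} D(X)={1,2,3,5,6} D(U)={1,3,4,7,8}: U {1,3,4,7,8}->{3,4,7,8}
Constraint 4 (W != V) on D(W)={4,6,7,8} D(V)={1,3,4,7}: no change
So after all 4 constraints: D(U) = {3,4,7,8}

Answer: {3,4,7,8}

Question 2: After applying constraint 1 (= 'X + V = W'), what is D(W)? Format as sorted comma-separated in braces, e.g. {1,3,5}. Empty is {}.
Constraint 1 (X + V = W) on D(X)={1,2,3,5,6,8} D(V)={1,3,4,7,8} D(W)={1,4,6,7,8}: X {1,2,3,5,6,8}->{1,2,3,5,6}; V {1,3,4,7,8}->{1,3,4,7}; W {1,4,6,7,8}->{4,6,7,8}
So after constraint 1: D(W) = {4,6,7,8}

Answer: {4,6,7,8}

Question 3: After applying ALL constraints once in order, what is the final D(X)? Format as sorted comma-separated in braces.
Answer: {1,2,3,5,6}

Derivation:
Constraint 1 (X + V = W) on D(X)={1,2,3,5,6,8} D(V)={1,3,4,7,8} D(W)={1,4,6,7,8}: X {1,2,3,5,6,8}->{1,2,3,5,6}; V {1,3,4,7,8}->{1,3,4,7}; W {1,4,6,7,8}->{4,6,7,8}
Constraint 2 (V != U) on D(V)={1,3,4,7} D(U)={1,3,4,7,8}: no change
Constraint 3 (V + X = U) on D(V)={1,3,4,7} D(X)={1,2,3,5,6} D(U)={1,3,4,7,8}: U {1,3,4,7,8}->{3,4,7,8}
Constraint 4 (W != V) on D(W)={4,6,7,8} D(V)={1,3,4,7}: no change
So after all 4 constraints: D(X) = {1,2,3,5,6}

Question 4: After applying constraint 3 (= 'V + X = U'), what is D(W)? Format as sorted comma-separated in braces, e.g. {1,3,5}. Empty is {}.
Constraint 1 (X + V = W) on D(X)={1,2,3,5,6,8} D(V)={1,3,4,7,8} D(W)={1,4,6,7,8}: X {1,2,3,5,6,8}->{1,2,3,5,6}; V {1,3,4,7,8}->{1,3,4,7}; W {1,4,6,7,8}->{4,6,7,8}
Constraint 2 (V != U) on D(V)={1,3,4,7} D(U)={1,3,4,7,8}: no change
Constraint 3 (V + X = U) on D(V)={1,3,4,7} D(X)={1,2,3,5,6} D(U)={1,3,4,7,8}: U {1,3,4,7,8}->{3,4,7,8}
So after constraint 3: D(W) = {4,6,7,8}

Answer: {4,6,7,8}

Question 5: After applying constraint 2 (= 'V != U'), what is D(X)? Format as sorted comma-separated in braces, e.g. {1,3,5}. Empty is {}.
Answer: {1,2,3,5,6}

Derivation:
Constraint 1 (X + V = W) on D(X)={1,2,3,5,6,8} D(V)={1,3,4,7,8} D(W)={1,4,6,7,8}: X {1,2,3,5,6,8}->{1,2,3,5,6}; V {1,3,4,7,8}->{1,3,4,7}; W {1,4,6,7,8}->{4,6,7,8}
Constraint 2 (V != U) on D(V)={1,3,4,7} D(U)={1,3,4,7,8}: no change
So after constraint 2: D(X) = {1,2,3,5,6}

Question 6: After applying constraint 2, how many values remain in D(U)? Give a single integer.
Answer: 5

Derivation:
Constraint 1 (X + V = W) on D(X)={1,2,3,5,6,8} D(V)={1,3,4,7,8} D(W)={1,4,6,7,8}: X {1,2,3,5,6,8}->{1,2,3,5,6}; V {1,3,4,7,8}->{1,3,4,7}; W {1,4,6,7,8}->{4,6,7,8}
Constraint 2 (V != U) on D(V)={1,3,4,7} D(U)={1,3,4,7,8}: no change
So after constraint 2: D(U)={1,3,4,7,8}, size = 5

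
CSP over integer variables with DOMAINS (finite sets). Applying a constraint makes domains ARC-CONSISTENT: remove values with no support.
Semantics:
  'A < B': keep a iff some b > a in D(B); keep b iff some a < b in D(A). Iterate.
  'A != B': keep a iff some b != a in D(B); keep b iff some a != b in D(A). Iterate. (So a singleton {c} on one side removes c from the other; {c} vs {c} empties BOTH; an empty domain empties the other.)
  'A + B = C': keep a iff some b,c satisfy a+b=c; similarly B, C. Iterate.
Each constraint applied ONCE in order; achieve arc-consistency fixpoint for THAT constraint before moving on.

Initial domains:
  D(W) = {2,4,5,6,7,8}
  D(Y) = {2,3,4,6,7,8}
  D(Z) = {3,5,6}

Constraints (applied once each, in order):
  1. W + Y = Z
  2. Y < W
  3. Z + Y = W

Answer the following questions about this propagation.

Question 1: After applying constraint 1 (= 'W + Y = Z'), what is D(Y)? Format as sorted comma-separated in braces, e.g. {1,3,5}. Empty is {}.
Answer: {2,3,4}

Derivation:
Constraint 1 (W + Y = Z) on D(W)={2,4,5,6,7,8} D(Y)={2,3,4,6,7,8} D(Z)={3,5,6}: W {2,4,5,6,7,8}->{2,4}; Y {2,3,4,6,7,8}->{2,3,4}; Z {3,5,6}->{5,6}
So after constraint 1: D(Y) = {2,3,4}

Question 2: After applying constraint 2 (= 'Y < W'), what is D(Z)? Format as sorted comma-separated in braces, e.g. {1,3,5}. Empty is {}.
Constraint 1 (W + Y = Z) on D(W)={2,4,5,6,7,8} D(Y)={2,3,4,6,7,8} D(Z)={3,5,6}: W {2,4,5,6,7,8}->{2,4}; Y {2,3,4,6,7,8}->{2,3,4}; Z {3,5,6}->{5,6}
Constraint 2 (Y < W) on D(Y)={2,3,4} D(W)={2,4}: Y {2,3,4}->{2,3}; W {2,4}->{4}
So after constraint 2: D(Z) = {5,6}

Answer: {5,6}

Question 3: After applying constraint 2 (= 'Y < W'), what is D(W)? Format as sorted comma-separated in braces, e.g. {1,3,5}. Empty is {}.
Constraint 1 (W + Y = Z) on D(W)={2,4,5,6,7,8} D(Y)={2,3,4,6,7,8} D(Z)={3,5,6}: W {2,4,5,6,7,8}->{2,4}; Y {2,3,4,6,7,8}->{2,3,4}; Z {3,5,6}->{5,6}
Constraint 2 (Y < W) on D(Y)={2,3,4} D(W)={2,4}: Y {2,3,4}->{2,3}; W {2,4}->{4}
So after constraint 2: D(W) = {4}

Answer: {4}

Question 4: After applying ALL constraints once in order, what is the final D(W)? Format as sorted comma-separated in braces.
Constraint 1 (W + Y = Z) on D(W)={2,4,5,6,7,8} D(Y)={2,3,4,6,7,8} D(Z)={3,5,6}: W {2,4,5,6,7,8}->{2,4}; Y {2,3,4,6,7,8}->{2,3,4}; Z {3,5,6}->{5,6}
Constraint 2 (Y < W) on D(Y)={2,3,4} D(W)={2,4}: Y {2,3,4}->{2,3}; W {2,4}->{4}
Constraint 3 (Z + Y = W) on D(Z)={5,6} D(Y)={2,3} D(W)={4}: Z {5,6}->{}; Y {2,3}->{}; W {4}->{}
So after all 3 constraints: D(W) = {}

Answer: {}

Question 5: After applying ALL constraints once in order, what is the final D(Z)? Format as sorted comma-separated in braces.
Answer: {}

Derivation:
Constraint 1 (W + Y = Z) on D(W)={2,4,5,6,7,8} D(Y)={2,3,4,6,7,8} D(Z)={3,5,6}: W {2,4,5,6,7,8}->{2,4}; Y {2,3,4,6,7,8}->{2,3,4}; Z {3,5,6}->{5,6}
Constraint 2 (Y < W) on D(Y)={2,3,4} D(W)={2,4}: Y {2,3,4}->{2,3}; W {2,4}->{4}
Constraint 3 (Z + Y = W) on D(Z)={5,6} D(Y)={2,3} D(W)={4}: Z {5,6}->{}; Y {2,3}->{}; W {4}->{}
So after all 3 constraints: D(Z) = {}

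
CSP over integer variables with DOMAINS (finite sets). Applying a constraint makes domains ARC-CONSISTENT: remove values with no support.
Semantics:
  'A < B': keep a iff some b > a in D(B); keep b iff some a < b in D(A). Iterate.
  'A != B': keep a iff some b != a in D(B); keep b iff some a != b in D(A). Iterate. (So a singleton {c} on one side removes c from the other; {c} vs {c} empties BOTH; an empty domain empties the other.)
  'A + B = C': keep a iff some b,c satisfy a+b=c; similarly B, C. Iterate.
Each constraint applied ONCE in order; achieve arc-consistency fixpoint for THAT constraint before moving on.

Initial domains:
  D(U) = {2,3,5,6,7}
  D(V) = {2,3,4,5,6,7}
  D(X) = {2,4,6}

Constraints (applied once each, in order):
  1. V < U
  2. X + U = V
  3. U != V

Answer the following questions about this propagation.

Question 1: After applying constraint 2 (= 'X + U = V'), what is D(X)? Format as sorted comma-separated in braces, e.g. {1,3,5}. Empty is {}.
Constraint 1 (V < U) on D(V)={2,3,4,5,6,7} D(U)={2,3,5,6,7}: V {2,3,4,5,6,7}->{2,3,4,5,6}; U {2,3,5,6,7}->{3,5,6,7}
Constraint 2 (X + U = V) on D(X)={2,4,6} D(U)={3,5,6,7} D(V)={2,3,4,5,6}: X {2,4,6}->{2}; U {3,5,6,7}->{3}; V {2,3,4,5,6}->{5}
So after constraint 2: D(X) = {2}

Answer: {2}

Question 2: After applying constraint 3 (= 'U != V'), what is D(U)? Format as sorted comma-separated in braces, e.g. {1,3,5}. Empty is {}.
Constraint 1 (V < U) on D(V)={2,3,4,5,6,7} D(U)={2,3,5,6,7}: V {2,3,4,5,6,7}->{2,3,4,5,6}; U {2,3,5,6,7}->{3,5,6,7}
Constraint 2 (X + U = V) on D(X)={2,4,6} D(U)={3,5,6,7} D(V)={2,3,4,5,6}: X {2,4,6}->{2}; U {3,5,6,7}->{3}; V {2,3,4,5,6}->{5}
Constraint 3 (U != V) on D(U)={3} D(V)={5}: no change
So after constraint 3: D(U) = {3}

Answer: {3}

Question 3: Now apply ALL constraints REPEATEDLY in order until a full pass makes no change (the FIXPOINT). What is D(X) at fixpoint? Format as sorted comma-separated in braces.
Answer: {}

Derivation:
pass 0 (initial): D(X)={2,4,6}
pass 1: U {2,3,5,6,7}->{3}; V {2,3,4,5,6,7}->{5}; X {2,4,6}->{2}
pass 2: U {3}->{}; V {5}->{}; X {2}->{}
pass 3: no change
Fixpoint after 3 passes: D(X) = {}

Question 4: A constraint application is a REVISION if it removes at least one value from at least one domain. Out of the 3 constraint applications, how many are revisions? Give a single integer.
Constraint 1 (V < U) on D(V)={2,3,4,5,6,7} D(U)={2,3,5,6,7}: V {2,3,4,5,6,7}->{2,3,4,5,6}; U {2,3,5,6,7}->{3,5,6,7} => REVISION
Constraint 2 (X + U = V) on D(X)={2,4,6} D(U)={3,5,6,7} D(V)={2,3,4,5,6}: X {2,4,6}->{2}; U {3,5,6,7}->{3}; V {2,3,4,5,6}->{5} => REVISION
Constraint 3 (U != V) on D(U)={3} D(V)={5}: no change => not a revision
Total revisions = 2

Answer: 2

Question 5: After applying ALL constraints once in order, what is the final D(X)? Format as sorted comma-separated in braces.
Constraint 1 (V < U) on D(V)={2,3,4,5,6,7} D(U)={2,3,5,6,7}: V {2,3,4,5,6,7}->{2,3,4,5,6}; U {2,3,5,6,7}->{3,5,6,7}
Constraint 2 (X + U = V) on D(X)={2,4,6} D(U)={3,5,6,7} D(V)={2,3,4,5,6}: X {2,4,6}->{2}; U {3,5,6,7}->{3}; V {2,3,4,5,6}->{5}
Constraint 3 (U != V) on D(U)={3} D(V)={5}: no change
So after all 3 constraints: D(X) = {2}

Answer: {2}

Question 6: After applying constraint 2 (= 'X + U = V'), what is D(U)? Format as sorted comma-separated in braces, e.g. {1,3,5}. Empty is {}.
Answer: {3}

Derivation:
Constraint 1 (V < U) on D(V)={2,3,4,5,6,7} D(U)={2,3,5,6,7}: V {2,3,4,5,6,7}->{2,3,4,5,6}; U {2,3,5,6,7}->{3,5,6,7}
Constraint 2 (X + U = V) on D(X)={2,4,6} D(U)={3,5,6,7} D(V)={2,3,4,5,6}: X {2,4,6}->{2}; U {3,5,6,7}->{3}; V {2,3,4,5,6}->{5}
So after constraint 2: D(U) = {3}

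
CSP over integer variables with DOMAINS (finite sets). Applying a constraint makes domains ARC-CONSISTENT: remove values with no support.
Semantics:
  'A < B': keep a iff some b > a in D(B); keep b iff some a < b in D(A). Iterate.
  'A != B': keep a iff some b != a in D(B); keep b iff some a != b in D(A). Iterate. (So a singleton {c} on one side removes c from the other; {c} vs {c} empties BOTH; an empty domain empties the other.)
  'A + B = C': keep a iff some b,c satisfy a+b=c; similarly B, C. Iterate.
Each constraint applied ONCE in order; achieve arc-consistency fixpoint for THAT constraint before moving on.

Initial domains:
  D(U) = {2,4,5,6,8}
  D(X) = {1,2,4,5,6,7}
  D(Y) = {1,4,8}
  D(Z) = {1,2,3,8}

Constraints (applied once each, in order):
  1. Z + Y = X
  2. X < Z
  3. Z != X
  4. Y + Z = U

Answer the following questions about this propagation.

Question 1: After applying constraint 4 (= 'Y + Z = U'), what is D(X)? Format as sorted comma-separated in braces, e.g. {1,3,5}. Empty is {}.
Answer: {2}

Derivation:
Constraint 1 (Z + Y = X) on D(Z)={1,2,3,8} D(Y)={1,4,8} D(X)={1,2,4,5,6,7}: Z {1,2,3,8}->{1,2,3}; Y {1,4,8}->{1,4}; X {1,2,4,5,6,7}->{2,4,5,6,7}
Constraint 2 (X < Z) on D(X)={2,4,5,6,7} D(Z)={1,2,3}: X {2,4,5,6,7}->{2}; Z {1,2,3}->{3}
Constraint 3 (Z != X) on D(Z)={3} D(X)={2}: no change
Constraint 4 (Y + Z = U) on D(Y)={1,4} D(Z)={3} D(U)={2,4,5,6,8}: Y {1,4}->{1}; U {2,4,5,6,8}->{4}
So after constraint 4: D(X) = {2}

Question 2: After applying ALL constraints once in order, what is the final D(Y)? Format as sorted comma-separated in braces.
Constraint 1 (Z + Y = X) on D(Z)={1,2,3,8} D(Y)={1,4,8} D(X)={1,2,4,5,6,7}: Z {1,2,3,8}->{1,2,3}; Y {1,4,8}->{1,4}; X {1,2,4,5,6,7}->{2,4,5,6,7}
Constraint 2 (X < Z) on D(X)={2,4,5,6,7} D(Z)={1,2,3}: X {2,4,5,6,7}->{2}; Z {1,2,3}->{3}
Constraint 3 (Z != X) on D(Z)={3} D(X)={2}: no change
Constraint 4 (Y + Z = U) on D(Y)={1,4} D(Z)={3} D(U)={2,4,5,6,8}: Y {1,4}->{1}; U {2,4,5,6,8}->{4}
So after all 4 constraints: D(Y) = {1}

Answer: {1}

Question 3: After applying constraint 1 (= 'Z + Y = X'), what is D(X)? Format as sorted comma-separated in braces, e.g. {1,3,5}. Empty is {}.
Constraint 1 (Z + Y = X) on D(Z)={1,2,3,8} D(Y)={1,4,8} D(X)={1,2,4,5,6,7}: Z {1,2,3,8}->{1,2,3}; Y {1,4,8}->{1,4}; X {1,2,4,5,6,7}->{2,4,5,6,7}
So after constraint 1: D(X) = {2,4,5,6,7}

Answer: {2,4,5,6,7}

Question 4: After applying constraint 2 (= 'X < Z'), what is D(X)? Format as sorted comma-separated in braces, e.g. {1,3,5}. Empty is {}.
Constraint 1 (Z + Y = X) on D(Z)={1,2,3,8} D(Y)={1,4,8} D(X)={1,2,4,5,6,7}: Z {1,2,3,8}->{1,2,3}; Y {1,4,8}->{1,4}; X {1,2,4,5,6,7}->{2,4,5,6,7}
Constraint 2 (X < Z) on D(X)={2,4,5,6,7} D(Z)={1,2,3}: X {2,4,5,6,7}->{2}; Z {1,2,3}->{3}
So after constraint 2: D(X) = {2}

Answer: {2}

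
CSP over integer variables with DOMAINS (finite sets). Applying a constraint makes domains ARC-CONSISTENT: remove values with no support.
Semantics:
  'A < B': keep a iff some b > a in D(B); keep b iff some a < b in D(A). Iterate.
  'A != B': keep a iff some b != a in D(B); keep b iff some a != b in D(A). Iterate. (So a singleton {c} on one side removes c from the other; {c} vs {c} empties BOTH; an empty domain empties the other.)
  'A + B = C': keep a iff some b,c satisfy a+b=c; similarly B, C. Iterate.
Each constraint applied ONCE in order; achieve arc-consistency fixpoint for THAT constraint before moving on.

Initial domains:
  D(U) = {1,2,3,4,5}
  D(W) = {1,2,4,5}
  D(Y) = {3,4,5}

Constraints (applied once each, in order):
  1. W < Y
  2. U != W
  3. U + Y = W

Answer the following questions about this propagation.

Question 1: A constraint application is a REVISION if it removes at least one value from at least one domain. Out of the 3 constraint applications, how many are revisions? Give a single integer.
Constraint 1 (W < Y) on D(W)={1,2,4,5} D(Y)={3,4,5}: W {1,2,4,5}->{1,2,4} => REVISION
Constraint 2 (U != W) on D(U)={1,2,3,4,5} D(W)={1,2,4}: no change => not a revision
Constraint 3 (U + Y = W) on D(U)={1,2,3,4,5} D(Y)={3,4,5} D(W)={1,2,4}: U {1,2,3,4,5}->{1}; Y {3,4,5}->{3}; W {1,2,4}->{4} => REVISION
Total revisions = 2

Answer: 2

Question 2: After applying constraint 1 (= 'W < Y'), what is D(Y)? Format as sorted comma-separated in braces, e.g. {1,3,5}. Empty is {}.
Answer: {3,4,5}

Derivation:
Constraint 1 (W < Y) on D(W)={1,2,4,5} D(Y)={3,4,5}: W {1,2,4,5}->{1,2,4}
So after constraint 1: D(Y) = {3,4,5}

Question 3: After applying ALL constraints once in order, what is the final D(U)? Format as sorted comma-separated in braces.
Answer: {1}

Derivation:
Constraint 1 (W < Y) on D(W)={1,2,4,5} D(Y)={3,4,5}: W {1,2,4,5}->{1,2,4}
Constraint 2 (U != W) on D(U)={1,2,3,4,5} D(W)={1,2,4}: no change
Constraint 3 (U + Y = W) on D(U)={1,2,3,4,5} D(Y)={3,4,5} D(W)={1,2,4}: U {1,2,3,4,5}->{1}; Y {3,4,5}->{3}; W {1,2,4}->{4}
So after all 3 constraints: D(U) = {1}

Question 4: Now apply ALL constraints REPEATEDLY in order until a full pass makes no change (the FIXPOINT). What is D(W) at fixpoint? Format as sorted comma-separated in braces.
Answer: {}

Derivation:
pass 0 (initial): D(W)={1,2,4,5}
pass 1: U {1,2,3,4,5}->{1}; W {1,2,4,5}->{4}; Y {3,4,5}->{3}
pass 2: U {1}->{}; W {4}->{}; Y {3}->{}
pass 3: no change
Fixpoint after 3 passes: D(W) = {}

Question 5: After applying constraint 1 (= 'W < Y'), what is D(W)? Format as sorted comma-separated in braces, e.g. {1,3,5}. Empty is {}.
Answer: {1,2,4}

Derivation:
Constraint 1 (W < Y) on D(W)={1,2,4,5} D(Y)={3,4,5}: W {1,2,4,5}->{1,2,4}
So after constraint 1: D(W) = {1,2,4}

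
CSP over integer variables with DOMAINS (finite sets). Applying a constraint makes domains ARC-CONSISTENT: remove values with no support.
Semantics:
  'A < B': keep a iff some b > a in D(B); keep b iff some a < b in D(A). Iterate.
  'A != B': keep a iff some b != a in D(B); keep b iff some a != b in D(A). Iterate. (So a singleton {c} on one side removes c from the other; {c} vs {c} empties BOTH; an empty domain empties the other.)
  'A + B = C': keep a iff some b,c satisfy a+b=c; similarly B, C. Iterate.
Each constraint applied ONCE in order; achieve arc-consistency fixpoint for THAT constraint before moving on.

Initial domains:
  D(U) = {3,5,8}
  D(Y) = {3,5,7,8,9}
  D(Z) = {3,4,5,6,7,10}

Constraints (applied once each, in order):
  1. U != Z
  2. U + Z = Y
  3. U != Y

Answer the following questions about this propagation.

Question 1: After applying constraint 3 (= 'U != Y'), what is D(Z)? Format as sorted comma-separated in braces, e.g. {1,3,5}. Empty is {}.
Answer: {3,4,5,6}

Derivation:
Constraint 1 (U != Z) on D(U)={3,5,8} D(Z)={3,4,5,6,7,10}: no change
Constraint 2 (U + Z = Y) on D(U)={3,5,8} D(Z)={3,4,5,6,7,10} D(Y)={3,5,7,8,9}: U {3,5,8}->{3,5}; Z {3,4,5,6,7,10}->{3,4,5,6}; Y {3,5,7,8,9}->{7,8,9}
Constraint 3 (U != Y) on D(U)={3,5} D(Y)={7,8,9}: no change
So after constraint 3: D(Z) = {3,4,5,6}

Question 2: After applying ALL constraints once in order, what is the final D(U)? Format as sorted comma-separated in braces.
Constraint 1 (U != Z) on D(U)={3,5,8} D(Z)={3,4,5,6,7,10}: no change
Constraint 2 (U + Z = Y) on D(U)={3,5,8} D(Z)={3,4,5,6,7,10} D(Y)={3,5,7,8,9}: U {3,5,8}->{3,5}; Z {3,4,5,6,7,10}->{3,4,5,6}; Y {3,5,7,8,9}->{7,8,9}
Constraint 3 (U != Y) on D(U)={3,5} D(Y)={7,8,9}: no change
So after all 3 constraints: D(U) = {3,5}

Answer: {3,5}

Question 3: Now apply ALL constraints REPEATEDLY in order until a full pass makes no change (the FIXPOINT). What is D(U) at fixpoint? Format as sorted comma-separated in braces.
pass 0 (initial): D(U)={3,5,8}
pass 1: U {3,5,8}->{3,5}; Y {3,5,7,8,9}->{7,8,9}; Z {3,4,5,6,7,10}->{3,4,5,6}
pass 2: no change
Fixpoint after 2 passes: D(U) = {3,5}

Answer: {3,5}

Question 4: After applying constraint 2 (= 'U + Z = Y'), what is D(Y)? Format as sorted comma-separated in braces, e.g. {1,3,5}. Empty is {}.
Answer: {7,8,9}

Derivation:
Constraint 1 (U != Z) on D(U)={3,5,8} D(Z)={3,4,5,6,7,10}: no change
Constraint 2 (U + Z = Y) on D(U)={3,5,8} D(Z)={3,4,5,6,7,10} D(Y)={3,5,7,8,9}: U {3,5,8}->{3,5}; Z {3,4,5,6,7,10}->{3,4,5,6}; Y {3,5,7,8,9}->{7,8,9}
So after constraint 2: D(Y) = {7,8,9}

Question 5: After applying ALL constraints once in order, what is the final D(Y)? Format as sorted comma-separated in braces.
Constraint 1 (U != Z) on D(U)={3,5,8} D(Z)={3,4,5,6,7,10}: no change
Constraint 2 (U + Z = Y) on D(U)={3,5,8} D(Z)={3,4,5,6,7,10} D(Y)={3,5,7,8,9}: U {3,5,8}->{3,5}; Z {3,4,5,6,7,10}->{3,4,5,6}; Y {3,5,7,8,9}->{7,8,9}
Constraint 3 (U != Y) on D(U)={3,5} D(Y)={7,8,9}: no change
So after all 3 constraints: D(Y) = {7,8,9}

Answer: {7,8,9}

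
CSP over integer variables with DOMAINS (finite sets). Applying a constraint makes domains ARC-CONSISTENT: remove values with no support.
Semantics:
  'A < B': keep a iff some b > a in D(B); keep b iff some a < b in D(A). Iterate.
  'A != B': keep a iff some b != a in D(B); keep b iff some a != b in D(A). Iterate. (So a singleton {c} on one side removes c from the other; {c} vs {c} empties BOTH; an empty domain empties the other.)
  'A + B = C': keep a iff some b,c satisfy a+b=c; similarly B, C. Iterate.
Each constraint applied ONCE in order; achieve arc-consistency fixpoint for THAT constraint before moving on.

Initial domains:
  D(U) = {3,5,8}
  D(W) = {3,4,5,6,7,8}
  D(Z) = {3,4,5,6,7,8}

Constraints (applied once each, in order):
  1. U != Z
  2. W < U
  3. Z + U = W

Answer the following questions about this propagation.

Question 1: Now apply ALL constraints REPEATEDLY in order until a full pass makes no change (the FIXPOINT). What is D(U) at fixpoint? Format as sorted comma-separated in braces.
Answer: {}

Derivation:
pass 0 (initial): D(U)={3,5,8}
pass 1: U {3,5,8}->{}; W {3,4,5,6,7,8}->{}; Z {3,4,5,6,7,8}->{}
pass 2: no change
Fixpoint after 2 passes: D(U) = {}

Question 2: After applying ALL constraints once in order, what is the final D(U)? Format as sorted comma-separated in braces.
Answer: {}

Derivation:
Constraint 1 (U != Z) on D(U)={3,5,8} D(Z)={3,4,5,6,7,8}: no change
Constraint 2 (W < U) on D(W)={3,4,5,6,7,8} D(U)={3,5,8}: W {3,4,5,6,7,8}->{3,4,5,6,7}; U {3,5,8}->{5,8}
Constraint 3 (Z + U = W) on D(Z)={3,4,5,6,7,8} D(U)={5,8} D(W)={3,4,5,6,7}: Z {3,4,5,6,7,8}->{}; U {5,8}->{}; W {3,4,5,6,7}->{}
So after all 3 constraints: D(U) = {}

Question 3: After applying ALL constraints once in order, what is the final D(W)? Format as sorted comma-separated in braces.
Answer: {}

Derivation:
Constraint 1 (U != Z) on D(U)={3,5,8} D(Z)={3,4,5,6,7,8}: no change
Constraint 2 (W < U) on D(W)={3,4,5,6,7,8} D(U)={3,5,8}: W {3,4,5,6,7,8}->{3,4,5,6,7}; U {3,5,8}->{5,8}
Constraint 3 (Z + U = W) on D(Z)={3,4,5,6,7,8} D(U)={5,8} D(W)={3,4,5,6,7}: Z {3,4,5,6,7,8}->{}; U {5,8}->{}; W {3,4,5,6,7}->{}
So after all 3 constraints: D(W) = {}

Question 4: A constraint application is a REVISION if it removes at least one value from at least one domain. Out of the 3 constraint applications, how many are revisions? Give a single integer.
Constraint 1 (U != Z) on D(U)={3,5,8} D(Z)={3,4,5,6,7,8}: no change => not a revision
Constraint 2 (W < U) on D(W)={3,4,5,6,7,8} D(U)={3,5,8}: W {3,4,5,6,7,8}->{3,4,5,6,7}; U {3,5,8}->{5,8} => REVISION
Constraint 3 (Z + U = W) on D(Z)={3,4,5,6,7,8} D(U)={5,8} D(W)={3,4,5,6,7}: Z {3,4,5,6,7,8}->{}; U {5,8}->{}; W {3,4,5,6,7}->{} => REVISION
Total revisions = 2

Answer: 2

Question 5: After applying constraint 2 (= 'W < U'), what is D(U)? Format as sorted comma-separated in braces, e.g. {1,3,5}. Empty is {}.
Answer: {5,8}

Derivation:
Constraint 1 (U != Z) on D(U)={3,5,8} D(Z)={3,4,5,6,7,8}: no change
Constraint 2 (W < U) on D(W)={3,4,5,6,7,8} D(U)={3,5,8}: W {3,4,5,6,7,8}->{3,4,5,6,7}; U {3,5,8}->{5,8}
So after constraint 2: D(U) = {5,8}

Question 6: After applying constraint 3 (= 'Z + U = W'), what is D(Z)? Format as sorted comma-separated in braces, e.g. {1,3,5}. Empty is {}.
Constraint 1 (U != Z) on D(U)={3,5,8} D(Z)={3,4,5,6,7,8}: no change
Constraint 2 (W < U) on D(W)={3,4,5,6,7,8} D(U)={3,5,8}: W {3,4,5,6,7,8}->{3,4,5,6,7}; U {3,5,8}->{5,8}
Constraint 3 (Z + U = W) on D(Z)={3,4,5,6,7,8} D(U)={5,8} D(W)={3,4,5,6,7}: Z {3,4,5,6,7,8}->{}; U {5,8}->{}; W {3,4,5,6,7}->{}
So after constraint 3: D(Z) = {}

Answer: {}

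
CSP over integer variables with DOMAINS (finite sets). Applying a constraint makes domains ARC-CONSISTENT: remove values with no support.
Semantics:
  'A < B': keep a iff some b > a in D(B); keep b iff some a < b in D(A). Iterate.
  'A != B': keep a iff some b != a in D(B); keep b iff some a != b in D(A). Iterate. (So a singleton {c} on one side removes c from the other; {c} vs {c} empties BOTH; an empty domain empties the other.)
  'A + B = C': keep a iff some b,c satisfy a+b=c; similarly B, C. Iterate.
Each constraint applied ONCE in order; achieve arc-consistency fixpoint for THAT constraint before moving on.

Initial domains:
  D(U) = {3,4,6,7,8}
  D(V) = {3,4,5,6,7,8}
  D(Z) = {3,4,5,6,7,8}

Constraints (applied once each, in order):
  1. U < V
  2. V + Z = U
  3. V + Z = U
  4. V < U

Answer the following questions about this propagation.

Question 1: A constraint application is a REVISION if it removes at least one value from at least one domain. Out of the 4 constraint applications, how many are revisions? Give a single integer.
Constraint 1 (U < V) on D(U)={3,4,6,7,8} D(V)={3,4,5,6,7,8}: U {3,4,6,7,8}->{3,4,6,7}; V {3,4,5,6,7,8}->{4,5,6,7,8} => REVISION
Constraint 2 (V + Z = U) on D(V)={4,5,6,7,8} D(Z)={3,4,5,6,7,8} D(U)={3,4,6,7}: V {4,5,6,7,8}->{4}; Z {3,4,5,6,7,8}->{3}; U {3,4,6,7}->{7} => REVISION
Constraint 3 (V + Z = U) on D(V)={4} D(Z)={3} D(U)={7}: no change => not a revision
Constraint 4 (V < U) on D(V)={4} D(U)={7}: no change => not a revision
Total revisions = 2

Answer: 2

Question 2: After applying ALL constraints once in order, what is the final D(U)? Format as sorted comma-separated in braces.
Answer: {7}

Derivation:
Constraint 1 (U < V) on D(U)={3,4,6,7,8} D(V)={3,4,5,6,7,8}: U {3,4,6,7,8}->{3,4,6,7}; V {3,4,5,6,7,8}->{4,5,6,7,8}
Constraint 2 (V + Z = U) on D(V)={4,5,6,7,8} D(Z)={3,4,5,6,7,8} D(U)={3,4,6,7}: V {4,5,6,7,8}->{4}; Z {3,4,5,6,7,8}->{3}; U {3,4,6,7}->{7}
Constraint 3 (V + Z = U) on D(V)={4} D(Z)={3} D(U)={7}: no change
Constraint 4 (V < U) on D(V)={4} D(U)={7}: no change
So after all 4 constraints: D(U) = {7}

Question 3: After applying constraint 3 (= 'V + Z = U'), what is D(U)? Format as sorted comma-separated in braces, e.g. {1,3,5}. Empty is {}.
Constraint 1 (U < V) on D(U)={3,4,6,7,8} D(V)={3,4,5,6,7,8}: U {3,4,6,7,8}->{3,4,6,7}; V {3,4,5,6,7,8}->{4,5,6,7,8}
Constraint 2 (V + Z = U) on D(V)={4,5,6,7,8} D(Z)={3,4,5,6,7,8} D(U)={3,4,6,7}: V {4,5,6,7,8}->{4}; Z {3,4,5,6,7,8}->{3}; U {3,4,6,7}->{7}
Constraint 3 (V + Z = U) on D(V)={4} D(Z)={3} D(U)={7}: no change
So after constraint 3: D(U) = {7}

Answer: {7}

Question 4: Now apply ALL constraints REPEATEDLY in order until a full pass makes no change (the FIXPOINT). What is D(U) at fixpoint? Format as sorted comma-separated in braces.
Answer: {}

Derivation:
pass 0 (initial): D(U)={3,4,6,7,8}
pass 1: U {3,4,6,7,8}->{7}; V {3,4,5,6,7,8}->{4}; Z {3,4,5,6,7,8}->{3}
pass 2: U {7}->{}; V {4}->{}; Z {3}->{}
pass 3: no change
Fixpoint after 3 passes: D(U) = {}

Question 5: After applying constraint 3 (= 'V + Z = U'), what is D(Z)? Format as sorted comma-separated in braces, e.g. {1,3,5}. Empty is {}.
Constraint 1 (U < V) on D(U)={3,4,6,7,8} D(V)={3,4,5,6,7,8}: U {3,4,6,7,8}->{3,4,6,7}; V {3,4,5,6,7,8}->{4,5,6,7,8}
Constraint 2 (V + Z = U) on D(V)={4,5,6,7,8} D(Z)={3,4,5,6,7,8} D(U)={3,4,6,7}: V {4,5,6,7,8}->{4}; Z {3,4,5,6,7,8}->{3}; U {3,4,6,7}->{7}
Constraint 3 (V + Z = U) on D(V)={4} D(Z)={3} D(U)={7}: no change
So after constraint 3: D(Z) = {3}

Answer: {3}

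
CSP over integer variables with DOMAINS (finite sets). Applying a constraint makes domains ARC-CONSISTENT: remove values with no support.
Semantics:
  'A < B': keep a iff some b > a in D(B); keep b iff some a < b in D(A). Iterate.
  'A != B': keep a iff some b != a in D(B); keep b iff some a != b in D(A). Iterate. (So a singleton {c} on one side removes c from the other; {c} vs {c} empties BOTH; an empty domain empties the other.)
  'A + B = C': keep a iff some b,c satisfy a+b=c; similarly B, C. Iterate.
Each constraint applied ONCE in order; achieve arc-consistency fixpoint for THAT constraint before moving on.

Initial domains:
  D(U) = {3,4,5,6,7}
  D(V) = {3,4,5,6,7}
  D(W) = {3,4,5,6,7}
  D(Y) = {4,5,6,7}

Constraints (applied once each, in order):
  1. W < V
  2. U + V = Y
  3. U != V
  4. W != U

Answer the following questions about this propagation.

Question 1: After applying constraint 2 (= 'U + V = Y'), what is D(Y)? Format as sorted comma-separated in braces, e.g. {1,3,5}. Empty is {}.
Answer: {7}

Derivation:
Constraint 1 (W < V) on D(W)={3,4,5,6,7} D(V)={3,4,5,6,7}: W {3,4,5,6,7}->{3,4,5,6}; V {3,4,5,6,7}->{4,5,6,7}
Constraint 2 (U + V = Y) on D(U)={3,4,5,6,7} D(V)={4,5,6,7} D(Y)={4,5,6,7}: U {3,4,5,6,7}->{3}; V {4,5,6,7}->{4}; Y {4,5,6,7}->{7}
So after constraint 2: D(Y) = {7}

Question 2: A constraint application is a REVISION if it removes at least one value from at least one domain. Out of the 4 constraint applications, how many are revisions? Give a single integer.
Constraint 1 (W < V) on D(W)={3,4,5,6,7} D(V)={3,4,5,6,7}: W {3,4,5,6,7}->{3,4,5,6}; V {3,4,5,6,7}->{4,5,6,7} => REVISION
Constraint 2 (U + V = Y) on D(U)={3,4,5,6,7} D(V)={4,5,6,7} D(Y)={4,5,6,7}: U {3,4,5,6,7}->{3}; V {4,5,6,7}->{4}; Y {4,5,6,7}->{7} => REVISION
Constraint 3 (U != V) on D(U)={3} D(V)={4}: no change => not a revision
Constraint 4 (W != U) on D(W)={3,4,5,6} D(U)={3}: W {3,4,5,6}->{4,5,6} => REVISION
Total revisions = 3

Answer: 3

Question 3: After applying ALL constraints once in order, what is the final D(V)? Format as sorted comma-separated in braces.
Answer: {4}

Derivation:
Constraint 1 (W < V) on D(W)={3,4,5,6,7} D(V)={3,4,5,6,7}: W {3,4,5,6,7}->{3,4,5,6}; V {3,4,5,6,7}->{4,5,6,7}
Constraint 2 (U + V = Y) on D(U)={3,4,5,6,7} D(V)={4,5,6,7} D(Y)={4,5,6,7}: U {3,4,5,6,7}->{3}; V {4,5,6,7}->{4}; Y {4,5,6,7}->{7}
Constraint 3 (U != V) on D(U)={3} D(V)={4}: no change
Constraint 4 (W != U) on D(W)={3,4,5,6} D(U)={3}: W {3,4,5,6}->{4,5,6}
So after all 4 constraints: D(V) = {4}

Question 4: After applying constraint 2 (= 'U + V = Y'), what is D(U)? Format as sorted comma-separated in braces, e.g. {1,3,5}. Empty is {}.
Constraint 1 (W < V) on D(W)={3,4,5,6,7} D(V)={3,4,5,6,7}: W {3,4,5,6,7}->{3,4,5,6}; V {3,4,5,6,7}->{4,5,6,7}
Constraint 2 (U + V = Y) on D(U)={3,4,5,6,7} D(V)={4,5,6,7} D(Y)={4,5,6,7}: U {3,4,5,6,7}->{3}; V {4,5,6,7}->{4}; Y {4,5,6,7}->{7}
So after constraint 2: D(U) = {3}

Answer: {3}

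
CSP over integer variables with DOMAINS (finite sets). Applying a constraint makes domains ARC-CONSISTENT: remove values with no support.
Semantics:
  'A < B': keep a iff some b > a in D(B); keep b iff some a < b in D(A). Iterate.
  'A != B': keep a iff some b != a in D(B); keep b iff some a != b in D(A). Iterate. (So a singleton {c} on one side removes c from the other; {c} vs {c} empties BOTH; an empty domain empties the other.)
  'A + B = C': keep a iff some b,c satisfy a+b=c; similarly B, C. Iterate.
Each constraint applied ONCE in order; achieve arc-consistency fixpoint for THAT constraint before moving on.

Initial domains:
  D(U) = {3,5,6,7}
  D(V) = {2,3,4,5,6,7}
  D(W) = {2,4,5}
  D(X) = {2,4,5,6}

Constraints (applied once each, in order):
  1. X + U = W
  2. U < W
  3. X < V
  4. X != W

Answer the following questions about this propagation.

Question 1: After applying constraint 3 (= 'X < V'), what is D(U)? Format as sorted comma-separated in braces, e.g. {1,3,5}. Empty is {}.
Constraint 1 (X + U = W) on D(X)={2,4,5,6} D(U)={3,5,6,7} D(W)={2,4,5}: X {2,4,5,6}->{2}; U {3,5,6,7}->{3}; W {2,4,5}->{5}
Constraint 2 (U < W) on D(U)={3} D(W)={5}: no change
Constraint 3 (X < V) on D(X)={2} D(V)={2,3,4,5,6,7}: V {2,3,4,5,6,7}->{3,4,5,6,7}
So after constraint 3: D(U) = {3}

Answer: {3}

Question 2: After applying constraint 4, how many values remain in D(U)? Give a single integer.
Answer: 1

Derivation:
Constraint 1 (X + U = W) on D(X)={2,4,5,6} D(U)={3,5,6,7} D(W)={2,4,5}: X {2,4,5,6}->{2}; U {3,5,6,7}->{3}; W {2,4,5}->{5}
Constraint 2 (U < W) on D(U)={3} D(W)={5}: no change
Constraint 3 (X < V) on D(X)={2} D(V)={2,3,4,5,6,7}: V {2,3,4,5,6,7}->{3,4,5,6,7}
Constraint 4 (X != W) on D(X)={2} D(W)={5}: no change
So after constraint 4: D(U)={3}, size = 1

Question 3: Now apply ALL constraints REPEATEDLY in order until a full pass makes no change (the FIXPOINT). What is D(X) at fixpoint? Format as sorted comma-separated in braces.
pass 0 (initial): D(X)={2,4,5,6}
pass 1: U {3,5,6,7}->{3}; V {2,3,4,5,6,7}->{3,4,5,6,7}; W {2,4,5}->{5}; X {2,4,5,6}->{2}
pass 2: no change
Fixpoint after 2 passes: D(X) = {2}

Answer: {2}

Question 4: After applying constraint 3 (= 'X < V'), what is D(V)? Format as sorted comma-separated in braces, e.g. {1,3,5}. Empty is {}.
Constraint 1 (X + U = W) on D(X)={2,4,5,6} D(U)={3,5,6,7} D(W)={2,4,5}: X {2,4,5,6}->{2}; U {3,5,6,7}->{3}; W {2,4,5}->{5}
Constraint 2 (U < W) on D(U)={3} D(W)={5}: no change
Constraint 3 (X < V) on D(X)={2} D(V)={2,3,4,5,6,7}: V {2,3,4,5,6,7}->{3,4,5,6,7}
So after constraint 3: D(V) = {3,4,5,6,7}

Answer: {3,4,5,6,7}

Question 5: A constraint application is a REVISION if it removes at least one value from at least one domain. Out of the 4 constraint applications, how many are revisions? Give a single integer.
Answer: 2

Derivation:
Constraint 1 (X + U = W) on D(X)={2,4,5,6} D(U)={3,5,6,7} D(W)={2,4,5}: X {2,4,5,6}->{2}; U {3,5,6,7}->{3}; W {2,4,5}->{5} => REVISION
Constraint 2 (U < W) on D(U)={3} D(W)={5}: no change => not a revision
Constraint 3 (X < V) on D(X)={2} D(V)={2,3,4,5,6,7}: V {2,3,4,5,6,7}->{3,4,5,6,7} => REVISION
Constraint 4 (X != W) on D(X)={2} D(W)={5}: no change => not a revision
Total revisions = 2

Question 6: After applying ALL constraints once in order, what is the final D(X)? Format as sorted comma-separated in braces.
Constraint 1 (X + U = W) on D(X)={2,4,5,6} D(U)={3,5,6,7} D(W)={2,4,5}: X {2,4,5,6}->{2}; U {3,5,6,7}->{3}; W {2,4,5}->{5}
Constraint 2 (U < W) on D(U)={3} D(W)={5}: no change
Constraint 3 (X < V) on D(X)={2} D(V)={2,3,4,5,6,7}: V {2,3,4,5,6,7}->{3,4,5,6,7}
Constraint 4 (X != W) on D(X)={2} D(W)={5}: no change
So after all 4 constraints: D(X) = {2}

Answer: {2}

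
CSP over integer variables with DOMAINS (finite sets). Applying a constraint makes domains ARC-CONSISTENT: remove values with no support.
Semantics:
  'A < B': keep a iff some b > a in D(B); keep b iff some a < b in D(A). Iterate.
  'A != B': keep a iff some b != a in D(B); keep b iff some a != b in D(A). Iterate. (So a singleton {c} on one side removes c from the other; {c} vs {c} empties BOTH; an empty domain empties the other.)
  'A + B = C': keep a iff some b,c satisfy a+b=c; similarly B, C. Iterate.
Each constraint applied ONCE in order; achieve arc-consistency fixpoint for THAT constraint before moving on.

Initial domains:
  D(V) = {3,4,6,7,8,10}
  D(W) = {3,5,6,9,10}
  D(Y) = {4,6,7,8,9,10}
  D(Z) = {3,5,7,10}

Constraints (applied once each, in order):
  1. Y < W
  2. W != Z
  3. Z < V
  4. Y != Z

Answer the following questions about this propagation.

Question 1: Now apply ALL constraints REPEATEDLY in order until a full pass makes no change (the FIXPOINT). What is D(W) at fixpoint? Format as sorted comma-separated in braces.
pass 0 (initial): D(W)={3,5,6,9,10}
pass 1: V {3,4,6,7,8,10}->{4,6,7,8,10}; W {3,5,6,9,10}->{5,6,9,10}; Y {4,6,7,8,9,10}->{4,6,7,8,9}; Z {3,5,7,10}->{3,5,7}
pass 2: no change
Fixpoint after 2 passes: D(W) = {5,6,9,10}

Answer: {5,6,9,10}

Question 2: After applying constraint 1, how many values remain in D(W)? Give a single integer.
Answer: 4

Derivation:
Constraint 1 (Y < W) on D(Y)={4,6,7,8,9,10} D(W)={3,5,6,9,10}: Y {4,6,7,8,9,10}->{4,6,7,8,9}; W {3,5,6,9,10}->{5,6,9,10}
So after constraint 1: D(W)={5,6,9,10}, size = 4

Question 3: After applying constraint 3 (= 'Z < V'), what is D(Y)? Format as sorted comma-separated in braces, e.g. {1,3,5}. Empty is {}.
Constraint 1 (Y < W) on D(Y)={4,6,7,8,9,10} D(W)={3,5,6,9,10}: Y {4,6,7,8,9,10}->{4,6,7,8,9}; W {3,5,6,9,10}->{5,6,9,10}
Constraint 2 (W != Z) on D(W)={5,6,9,10} D(Z)={3,5,7,10}: no change
Constraint 3 (Z < V) on D(Z)={3,5,7,10} D(V)={3,4,6,7,8,10}: Z {3,5,7,10}->{3,5,7}; V {3,4,6,7,8,10}->{4,6,7,8,10}
So after constraint 3: D(Y) = {4,6,7,8,9}

Answer: {4,6,7,8,9}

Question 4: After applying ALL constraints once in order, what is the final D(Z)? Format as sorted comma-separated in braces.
Constraint 1 (Y < W) on D(Y)={4,6,7,8,9,10} D(W)={3,5,6,9,10}: Y {4,6,7,8,9,10}->{4,6,7,8,9}; W {3,5,6,9,10}->{5,6,9,10}
Constraint 2 (W != Z) on D(W)={5,6,9,10} D(Z)={3,5,7,10}: no change
Constraint 3 (Z < V) on D(Z)={3,5,7,10} D(V)={3,4,6,7,8,10}: Z {3,5,7,10}->{3,5,7}; V {3,4,6,7,8,10}->{4,6,7,8,10}
Constraint 4 (Y != Z) on D(Y)={4,6,7,8,9} D(Z)={3,5,7}: no change
So after all 4 constraints: D(Z) = {3,5,7}

Answer: {3,5,7}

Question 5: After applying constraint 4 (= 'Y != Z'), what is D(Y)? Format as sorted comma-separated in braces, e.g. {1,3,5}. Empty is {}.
Answer: {4,6,7,8,9}

Derivation:
Constraint 1 (Y < W) on D(Y)={4,6,7,8,9,10} D(W)={3,5,6,9,10}: Y {4,6,7,8,9,10}->{4,6,7,8,9}; W {3,5,6,9,10}->{5,6,9,10}
Constraint 2 (W != Z) on D(W)={5,6,9,10} D(Z)={3,5,7,10}: no change
Constraint 3 (Z < V) on D(Z)={3,5,7,10} D(V)={3,4,6,7,8,10}: Z {3,5,7,10}->{3,5,7}; V {3,4,6,7,8,10}->{4,6,7,8,10}
Constraint 4 (Y != Z) on D(Y)={4,6,7,8,9} D(Z)={3,5,7}: no change
So after constraint 4: D(Y) = {4,6,7,8,9}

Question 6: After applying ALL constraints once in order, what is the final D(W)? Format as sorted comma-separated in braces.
Answer: {5,6,9,10}

Derivation:
Constraint 1 (Y < W) on D(Y)={4,6,7,8,9,10} D(W)={3,5,6,9,10}: Y {4,6,7,8,9,10}->{4,6,7,8,9}; W {3,5,6,9,10}->{5,6,9,10}
Constraint 2 (W != Z) on D(W)={5,6,9,10} D(Z)={3,5,7,10}: no change
Constraint 3 (Z < V) on D(Z)={3,5,7,10} D(V)={3,4,6,7,8,10}: Z {3,5,7,10}->{3,5,7}; V {3,4,6,7,8,10}->{4,6,7,8,10}
Constraint 4 (Y != Z) on D(Y)={4,6,7,8,9} D(Z)={3,5,7}: no change
So after all 4 constraints: D(W) = {5,6,9,10}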